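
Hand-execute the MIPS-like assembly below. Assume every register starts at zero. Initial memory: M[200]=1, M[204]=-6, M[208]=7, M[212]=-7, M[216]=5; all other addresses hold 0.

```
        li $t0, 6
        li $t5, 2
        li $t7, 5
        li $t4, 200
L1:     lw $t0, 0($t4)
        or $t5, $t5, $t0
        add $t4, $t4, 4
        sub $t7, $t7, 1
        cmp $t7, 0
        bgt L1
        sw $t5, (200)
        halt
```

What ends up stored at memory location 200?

after li $t0, 6: $t0=6
after li $t5, 2: $t5=2
after li $t7, 5: $t7=5
after li $t4, 200: $t4=200
after lw $t0, 0($t4): $t0=M[200]=1
after or $t5, $t5, $t0: $t5=2|1=3
after add $t4, $t4, 4: $t4=200+4=204
after sub $t7, $t7, 1: $t7=5-1=4
cmp $t7, 0  (cmp 4,0)
bgt L1: taken
after lw $t0, 0($t4): $t0=M[204]=-6
after or $t5, $t5, $t0: $t5=3|(-6)=-5
after add $t4, $t4, 4: $t4=204+4=208
after sub $t7, $t7, 1: $t7=4-1=3
cmp $t7, 0  (cmp 3,0)
bgt L1: taken
after lw $t0, 0($t4): $t0=M[208]=7
after or $t5, $t5, $t0: $t5=(-5)|7=-1
after add $t4, $t4, 4: $t4=208+4=212
after sub $t7, $t7, 1: $t7=3-1=2
cmp $t7, 0  (cmp 2,0)
bgt L1: taken
after lw $t0, 0($t4): $t0=M[212]=-7
after or $t5, $t5, $t0: $t5=(-1)|(-7)=-1
after add $t4, $t4, 4: $t4=212+4=216
after sub $t7, $t7, 1: $t7=2-1=1
cmp $t7, 0  (cmp 1,0)
bgt L1: taken
after lw $t0, 0($t4): $t0=M[216]=5
after or $t5, $t5, $t0: $t5=(-1)|5=-1
after add $t4, $t4, 4: $t4=216+4=220
after sub $t7, $t7, 1: $t7=1-1=0
cmp $t7, 0  (cmp 0,0)
bgt L1: not taken
sw $t5, (200) → M[200]=-1
halt.

-1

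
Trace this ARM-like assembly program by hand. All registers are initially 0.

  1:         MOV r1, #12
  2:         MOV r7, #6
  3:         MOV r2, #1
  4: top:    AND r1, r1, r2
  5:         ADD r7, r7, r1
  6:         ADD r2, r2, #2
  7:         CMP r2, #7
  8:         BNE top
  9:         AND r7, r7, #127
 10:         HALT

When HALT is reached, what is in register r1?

0

after MOV r1, #12: r1=12
after MOV r7, #6: r7=6
after MOV r2, #1: r2=1
after AND r1, r1, r2: r1=12&1=0
after ADD r7, r7, r1: r7=6+0=6
after ADD r2, r2, #2: r2=1+2=3
CMP r2, #7  (cmp 3,7)
BNE top: taken
after AND r1, r1, r2: r1=0&3=0
after ADD r7, r7, r1: r7=6+0=6
after ADD r2, r2, #2: r2=3+2=5
CMP r2, #7  (cmp 5,7)
BNE top: taken
after AND r1, r1, r2: r1=0&5=0
after ADD r7, r7, r1: r7=6+0=6
after ADD r2, r2, #2: r2=5+2=7
CMP r2, #7  (cmp 7,7)
BNE top: not taken
after AND r7, r7, #127: r7=6&127=6
halt.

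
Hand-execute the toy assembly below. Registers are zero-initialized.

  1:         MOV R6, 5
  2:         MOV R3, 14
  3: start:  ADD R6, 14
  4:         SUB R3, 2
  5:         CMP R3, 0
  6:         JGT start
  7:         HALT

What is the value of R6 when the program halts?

MOV R6, 5 → R6=5
MOV R3, 14 → R3=14
ADD R6, 14 → R6=5+14=19
SUB R3, 2 → R3=14-2=12
CMP R3, 0  (cmp 12,0)
JGT start: taken
ADD R6, 14 → R6=19+14=33
SUB R3, 2 → R3=12-2=10
CMP R3, 0  (cmp 10,0)
JGT start: taken
ADD R6, 14 → R6=33+14=47
SUB R3, 2 → R3=10-2=8
CMP R3, 0  (cmp 8,0)
JGT start: taken
ADD R6, 14 → R6=47+14=61
SUB R3, 2 → R3=8-2=6
CMP R3, 0  (cmp 6,0)
JGT start: taken
ADD R6, 14 → R6=61+14=75
SUB R3, 2 → R3=6-2=4
CMP R3, 0  (cmp 4,0)
JGT start: taken
ADD R6, 14 → R6=75+14=89
SUB R3, 2 → R3=4-2=2
CMP R3, 0  (cmp 2,0)
JGT start: taken
ADD R6, 14 → R6=89+14=103
SUB R3, 2 → R3=2-2=0
CMP R3, 0  (cmp 0,0)
JGT start: not taken
halt.

103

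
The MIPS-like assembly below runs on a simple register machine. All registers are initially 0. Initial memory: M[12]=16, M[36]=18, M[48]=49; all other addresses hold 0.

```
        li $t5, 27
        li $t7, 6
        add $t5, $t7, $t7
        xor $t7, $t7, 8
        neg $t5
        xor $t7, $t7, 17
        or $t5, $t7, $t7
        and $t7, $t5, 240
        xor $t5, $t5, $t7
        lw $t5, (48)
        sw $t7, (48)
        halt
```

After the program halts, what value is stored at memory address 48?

16

$t5=27
$t7=6
$t5=6+6=12
$t7=6^8=14
$t5=-(12)=-12
$t7=14^17=31
$t5=31|31=31
$t7=31&240=16
$t5=31^16=15
$t5=M[48]=49
sw $t7, (48) → M[48]=16
halt.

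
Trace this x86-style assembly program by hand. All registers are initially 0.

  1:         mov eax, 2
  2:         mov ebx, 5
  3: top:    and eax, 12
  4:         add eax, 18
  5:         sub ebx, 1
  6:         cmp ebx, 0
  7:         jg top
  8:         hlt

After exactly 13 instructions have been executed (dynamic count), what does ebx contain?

mov eax, 2 → eax=2
mov ebx, 5 → ebx=5
and eax, 12 → eax=2&12=0
add eax, 18 → eax=0+18=18
sub ebx, 1 → ebx=5-1=4
cmp ebx, 0  (cmp 4,0)
jg top: taken
and eax, 12 → eax=18&12=0
add eax, 18 → eax=0+18=18
sub ebx, 1 → ebx=4-1=3
cmp ebx, 0  (cmp 3,0)
jg top: taken
and eax, 12 → eax=18&12=0
After step 13: ebx = 3.

3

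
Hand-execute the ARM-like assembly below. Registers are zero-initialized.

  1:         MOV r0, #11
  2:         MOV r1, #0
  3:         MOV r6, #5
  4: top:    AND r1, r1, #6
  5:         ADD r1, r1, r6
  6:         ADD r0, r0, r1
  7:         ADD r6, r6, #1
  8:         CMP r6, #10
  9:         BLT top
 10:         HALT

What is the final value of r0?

52

r0=11
r1=0
r6=5
r1=0&6=0
r1=0+5=5
r0=11+5=16
r6=5+1=6
CMP r6, #10  (cmp 6,10)
BLT top: taken
r1=5&6=4
r1=4+6=10
r0=16+10=26
r6=6+1=7
CMP r6, #10  (cmp 7,10)
BLT top: taken
r1=10&6=2
r1=2+7=9
r0=26+9=35
r6=7+1=8
CMP r6, #10  (cmp 8,10)
BLT top: taken
r1=9&6=0
r1=0+8=8
r0=35+8=43
r6=8+1=9
CMP r6, #10  (cmp 9,10)
BLT top: taken
r1=8&6=0
r1=0+9=9
r0=43+9=52
r6=9+1=10
CMP r6, #10  (cmp 10,10)
BLT top: not taken
halt.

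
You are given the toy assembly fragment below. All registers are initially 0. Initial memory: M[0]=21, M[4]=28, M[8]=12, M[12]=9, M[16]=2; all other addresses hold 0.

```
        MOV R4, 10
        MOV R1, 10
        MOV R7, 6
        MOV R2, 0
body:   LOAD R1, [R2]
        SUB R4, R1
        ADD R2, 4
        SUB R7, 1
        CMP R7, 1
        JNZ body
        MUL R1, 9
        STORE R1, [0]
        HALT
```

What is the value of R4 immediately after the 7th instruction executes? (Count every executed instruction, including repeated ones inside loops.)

-11

MOV R4, 10 → R4=10
MOV R1, 10 → R1=10
MOV R7, 6 → R7=6
MOV R2, 0 → R2=0
LOAD R1, [R2] → R1=M[0]=21
SUB R4, R1 → R4=10-21=-11
ADD R2, 4 → R2=0+4=4
After step 7: R4 = -11.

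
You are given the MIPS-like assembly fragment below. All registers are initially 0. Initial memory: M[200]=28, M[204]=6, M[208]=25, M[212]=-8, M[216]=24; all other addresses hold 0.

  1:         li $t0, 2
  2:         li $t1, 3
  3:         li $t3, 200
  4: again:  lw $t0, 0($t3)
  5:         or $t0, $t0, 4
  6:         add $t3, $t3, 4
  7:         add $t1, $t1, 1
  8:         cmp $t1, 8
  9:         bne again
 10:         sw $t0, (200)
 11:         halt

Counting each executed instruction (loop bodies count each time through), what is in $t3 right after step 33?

220

li $t0, 2 → $t0=2
li $t1, 3 → $t1=3
li $t3, 200 → $t3=200
lw $t0, 0($t3) → $t0=M[200]=28
or $t0, $t0, 4 → $t0=28|4=28
add $t3, $t3, 4 → $t3=200+4=204
add $t1, $t1, 1 → $t1=3+1=4
cmp $t1, 8  (cmp 4,8)
bne again: taken
lw $t0, 0($t3) → $t0=M[204]=6
or $t0, $t0, 4 → $t0=6|4=6
add $t3, $t3, 4 → $t3=204+4=208
add $t1, $t1, 1 → $t1=4+1=5
cmp $t1, 8  (cmp 5,8)
bne again: taken
lw $t0, 0($t3) → $t0=M[208]=25
or $t0, $t0, 4 → $t0=25|4=29
add $t3, $t3, 4 → $t3=208+4=212
add $t1, $t1, 1 → $t1=5+1=6
cmp $t1, 8  (cmp 6,8)
bne again: taken
lw $t0, 0($t3) → $t0=M[212]=-8
or $t0, $t0, 4 → $t0=(-8)|4=-4
add $t3, $t3, 4 → $t3=212+4=216
add $t1, $t1, 1 → $t1=6+1=7
cmp $t1, 8  (cmp 7,8)
bne again: taken
lw $t0, 0($t3) → $t0=M[216]=24
or $t0, $t0, 4 → $t0=24|4=28
add $t3, $t3, 4 → $t3=216+4=220
add $t1, $t1, 1 → $t1=7+1=8
cmp $t1, 8  (cmp 8,8)
bne again: not taken
After step 33: $t3 = 220.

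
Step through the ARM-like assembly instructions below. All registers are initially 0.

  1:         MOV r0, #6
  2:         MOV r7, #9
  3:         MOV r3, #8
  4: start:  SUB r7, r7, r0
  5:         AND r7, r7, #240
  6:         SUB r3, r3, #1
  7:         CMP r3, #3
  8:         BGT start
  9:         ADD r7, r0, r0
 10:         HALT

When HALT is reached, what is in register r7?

MOV r0, #6 → r0=6
MOV r7, #9 → r7=9
MOV r3, #8 → r3=8
SUB r7, r7, r0 → r7=9-6=3
AND r7, r7, #240 → r7=3&240=0
SUB r3, r3, #1 → r3=8-1=7
CMP r3, #3  (cmp 7,3)
BGT start: taken
SUB r7, r7, r0 → r7=0-6=-6
AND r7, r7, #240 → r7=(-6)&240=240
SUB r3, r3, #1 → r3=7-1=6
CMP r3, #3  (cmp 6,3)
BGT start: taken
SUB r7, r7, r0 → r7=240-6=234
AND r7, r7, #240 → r7=234&240=224
SUB r3, r3, #1 → r3=6-1=5
CMP r3, #3  (cmp 5,3)
BGT start: taken
SUB r7, r7, r0 → r7=224-6=218
AND r7, r7, #240 → r7=218&240=208
SUB r3, r3, #1 → r3=5-1=4
CMP r3, #3  (cmp 4,3)
BGT start: taken
SUB r7, r7, r0 → r7=208-6=202
AND r7, r7, #240 → r7=202&240=192
SUB r3, r3, #1 → r3=4-1=3
CMP r3, #3  (cmp 3,3)
BGT start: not taken
ADD r7, r0, r0 → r7=6+6=12
halt.

12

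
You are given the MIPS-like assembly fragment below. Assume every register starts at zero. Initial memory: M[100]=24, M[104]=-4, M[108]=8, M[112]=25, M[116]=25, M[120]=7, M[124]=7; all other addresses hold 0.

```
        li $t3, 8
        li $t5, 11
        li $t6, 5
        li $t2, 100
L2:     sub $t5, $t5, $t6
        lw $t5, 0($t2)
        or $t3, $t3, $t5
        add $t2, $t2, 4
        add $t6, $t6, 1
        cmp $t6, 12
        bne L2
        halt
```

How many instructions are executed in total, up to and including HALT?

54

after li $t3, 8: $t3=8
after li $t5, 11: $t5=11
after li $t6, 5: $t6=5
after li $t2, 100: $t2=100
after sub $t5, $t5, $t6: $t5=11-5=6
after lw $t5, 0($t2): $t5=M[100]=24
after or $t3, $t3, $t5: $t3=8|24=24
after add $t2, $t2, 4: $t2=100+4=104
after add $t6, $t6, 1: $t6=5+1=6
cmp $t6, 12  (cmp 6,12)
bne L2: taken
after sub $t5, $t5, $t6: $t5=24-6=18
after lw $t5, 0($t2): $t5=M[104]=-4
after or $t3, $t3, $t5: $t3=24|(-4)=-4
after add $t2, $t2, 4: $t2=104+4=108
after add $t6, $t6, 1: $t6=6+1=7
cmp $t6, 12  (cmp 7,12)
bne L2: taken
after sub $t5, $t5, $t6: $t5=(-4)-7=-11
after lw $t5, 0($t2): $t5=M[108]=8
after or $t3, $t3, $t5: $t3=(-4)|8=-4
after add $t2, $t2, 4: $t2=108+4=112
after add $t6, $t6, 1: $t6=7+1=8
cmp $t6, 12  (cmp 8,12)
bne L2: taken
after sub $t5, $t5, $t6: $t5=8-8=0
after lw $t5, 0($t2): $t5=M[112]=25
after or $t3, $t3, $t5: $t3=(-4)|25=-3
after add $t2, $t2, 4: $t2=112+4=116
after add $t6, $t6, 1: $t6=8+1=9
cmp $t6, 12  (cmp 9,12)
bne L2: taken
after sub $t5, $t5, $t6: $t5=25-9=16
after lw $t5, 0($t2): $t5=M[116]=25
after or $t3, $t3, $t5: $t3=(-3)|25=-3
after add $t2, $t2, 4: $t2=116+4=120
after add $t6, $t6, 1: $t6=9+1=10
cmp $t6, 12  (cmp 10,12)
bne L2: taken
after sub $t5, $t5, $t6: $t5=25-10=15
after lw $t5, 0($t2): $t5=M[120]=7
after or $t3, $t3, $t5: $t3=(-3)|7=-1
after add $t2, $t2, 4: $t2=120+4=124
after add $t6, $t6, 1: $t6=10+1=11
cmp $t6, 12  (cmp 11,12)
bne L2: taken
after sub $t5, $t5, $t6: $t5=7-11=-4
after lw $t5, 0($t2): $t5=M[124]=7
after or $t3, $t3, $t5: $t3=(-1)|7=-1
after add $t2, $t2, 4: $t2=124+4=128
after add $t6, $t6, 1: $t6=11+1=12
cmp $t6, 12  (cmp 12,12)
bne L2: not taken
halt.
Total executed instructions: 54.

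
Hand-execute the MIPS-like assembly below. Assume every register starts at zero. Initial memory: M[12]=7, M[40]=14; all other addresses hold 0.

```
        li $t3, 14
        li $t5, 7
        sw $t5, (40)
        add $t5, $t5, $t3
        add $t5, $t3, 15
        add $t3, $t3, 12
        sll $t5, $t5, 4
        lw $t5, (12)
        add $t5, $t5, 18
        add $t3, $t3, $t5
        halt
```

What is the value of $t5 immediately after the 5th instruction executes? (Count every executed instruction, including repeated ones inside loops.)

29

$t3=14
$t5=7
sw $t5, (40) → M[40]=7
$t5=7+14=21
$t5=14+15=29
After step 5: $t5 = 29.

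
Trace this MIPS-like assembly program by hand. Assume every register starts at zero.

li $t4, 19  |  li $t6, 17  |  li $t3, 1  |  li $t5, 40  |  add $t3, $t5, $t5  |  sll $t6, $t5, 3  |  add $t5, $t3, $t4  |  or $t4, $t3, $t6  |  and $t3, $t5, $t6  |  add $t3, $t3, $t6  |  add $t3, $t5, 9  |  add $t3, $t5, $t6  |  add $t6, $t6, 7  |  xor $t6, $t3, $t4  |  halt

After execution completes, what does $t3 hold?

419

$t4=19
$t6=17
$t3=1
$t5=40
$t3=40+40=80
$t6=40<<3=320
$t5=80+19=99
$t4=80|320=336
$t3=99&320=64
$t3=64+320=384
$t3=99+9=108
$t3=99+320=419
$t6=320+7=327
$t6=419^336=243
halt.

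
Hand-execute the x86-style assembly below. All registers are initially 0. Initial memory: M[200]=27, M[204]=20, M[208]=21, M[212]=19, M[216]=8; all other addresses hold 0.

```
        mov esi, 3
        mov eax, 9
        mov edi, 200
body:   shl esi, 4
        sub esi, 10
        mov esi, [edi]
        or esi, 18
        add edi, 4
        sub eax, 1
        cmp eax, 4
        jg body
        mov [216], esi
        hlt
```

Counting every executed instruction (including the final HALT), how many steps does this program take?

45

esi=3
eax=9
edi=200
esi=3<<4=48
esi=48-10=38
esi=M[200]=27
esi=27|18=27
edi=200+4=204
eax=9-1=8
cmp eax, 4  (cmp 8,4)
jg body: taken
esi=27<<4=432
esi=432-10=422
esi=M[204]=20
esi=20|18=22
edi=204+4=208
eax=8-1=7
cmp eax, 4  (cmp 7,4)
jg body: taken
esi=22<<4=352
esi=352-10=342
esi=M[208]=21
esi=21|18=23
edi=208+4=212
eax=7-1=6
cmp eax, 4  (cmp 6,4)
jg body: taken
esi=23<<4=368
esi=368-10=358
esi=M[212]=19
esi=19|18=19
edi=212+4=216
eax=6-1=5
cmp eax, 4  (cmp 5,4)
jg body: taken
esi=19<<4=304
esi=304-10=294
esi=M[216]=8
esi=8|18=26
edi=216+4=220
eax=5-1=4
cmp eax, 4  (cmp 4,4)
jg body: not taken
mov [216], esi → M[216]=26
halt.
Total executed instructions: 45.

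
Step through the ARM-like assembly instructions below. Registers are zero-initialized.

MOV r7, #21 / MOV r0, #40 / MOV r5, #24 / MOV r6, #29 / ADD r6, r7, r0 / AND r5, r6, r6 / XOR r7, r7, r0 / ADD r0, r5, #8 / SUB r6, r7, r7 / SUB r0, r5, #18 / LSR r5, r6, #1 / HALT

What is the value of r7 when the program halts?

after MOV r7, #21: r7=21
after MOV r0, #40: r0=40
after MOV r5, #24: r5=24
after MOV r6, #29: r6=29
after ADD r6, r7, r0: r6=21+40=61
after AND r5, r6, r6: r5=61&61=61
after XOR r7, r7, r0: r7=21^40=61
after ADD r0, r5, #8: r0=61+8=69
after SUB r6, r7, r7: r6=61-61=0
after SUB r0, r5, #18: r0=61-18=43
after LSR r5, r6, #1: r5=0>>1=0
halt.

61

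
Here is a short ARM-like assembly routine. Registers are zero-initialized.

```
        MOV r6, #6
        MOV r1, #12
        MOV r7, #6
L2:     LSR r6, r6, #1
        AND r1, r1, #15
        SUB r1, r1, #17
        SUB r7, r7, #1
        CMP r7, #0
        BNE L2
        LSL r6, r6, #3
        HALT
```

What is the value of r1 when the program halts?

-10

after MOV r6, #6: r6=6
after MOV r1, #12: r1=12
after MOV r7, #6: r7=6
after LSR r6, r6, #1: r6=6>>1=3
after AND r1, r1, #15: r1=12&15=12
after SUB r1, r1, #17: r1=12-17=-5
after SUB r7, r7, #1: r7=6-1=5
CMP r7, #0  (cmp 5,0)
BNE L2: taken
after LSR r6, r6, #1: r6=3>>1=1
after AND r1, r1, #15: r1=(-5)&15=11
after SUB r1, r1, #17: r1=11-17=-6
after SUB r7, r7, #1: r7=5-1=4
CMP r7, #0  (cmp 4,0)
BNE L2: taken
after LSR r6, r6, #1: r6=1>>1=0
after AND r1, r1, #15: r1=(-6)&15=10
after SUB r1, r1, #17: r1=10-17=-7
after SUB r7, r7, #1: r7=4-1=3
CMP r7, #0  (cmp 3,0)
BNE L2: taken
after LSR r6, r6, #1: r6=0>>1=0
after AND r1, r1, #15: r1=(-7)&15=9
after SUB r1, r1, #17: r1=9-17=-8
after SUB r7, r7, #1: r7=3-1=2
CMP r7, #0  (cmp 2,0)
BNE L2: taken
after LSR r6, r6, #1: r6=0>>1=0
after AND r1, r1, #15: r1=(-8)&15=8
after SUB r1, r1, #17: r1=8-17=-9
after SUB r7, r7, #1: r7=2-1=1
CMP r7, #0  (cmp 1,0)
BNE L2: taken
after LSR r6, r6, #1: r6=0>>1=0
after AND r1, r1, #15: r1=(-9)&15=7
after SUB r1, r1, #17: r1=7-17=-10
after SUB r7, r7, #1: r7=1-1=0
CMP r7, #0  (cmp 0,0)
BNE L2: not taken
after LSL r6, r6, #3: r6=0<<3=0
halt.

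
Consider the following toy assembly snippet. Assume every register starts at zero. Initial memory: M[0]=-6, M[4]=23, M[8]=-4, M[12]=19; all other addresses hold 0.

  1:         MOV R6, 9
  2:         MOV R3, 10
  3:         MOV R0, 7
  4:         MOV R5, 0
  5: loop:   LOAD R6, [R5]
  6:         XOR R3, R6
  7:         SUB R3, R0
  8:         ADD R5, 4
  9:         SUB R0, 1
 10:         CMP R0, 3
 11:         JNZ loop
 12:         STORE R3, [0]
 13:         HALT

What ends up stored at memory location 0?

MOV R6, 9 → R6=9
MOV R3, 10 → R3=10
MOV R0, 7 → R0=7
MOV R5, 0 → R5=0
LOAD R6, [R5] → R6=M[0]=-6
XOR R3, R6 → R3=10^(-6)=-16
SUB R3, R0 → R3=(-16)-7=-23
ADD R5, 4 → R5=0+4=4
SUB R0, 1 → R0=7-1=6
CMP R0, 3  (cmp 6,3)
JNZ loop: taken
LOAD R6, [R5] → R6=M[4]=23
XOR R3, R6 → R3=(-23)^23=-2
SUB R3, R0 → R3=(-2)-6=-8
ADD R5, 4 → R5=4+4=8
SUB R0, 1 → R0=6-1=5
CMP R0, 3  (cmp 5,3)
JNZ loop: taken
LOAD R6, [R5] → R6=M[8]=-4
XOR R3, R6 → R3=(-8)^(-4)=4
SUB R3, R0 → R3=4-5=-1
ADD R5, 4 → R5=8+4=12
SUB R0, 1 → R0=5-1=4
CMP R0, 3  (cmp 4,3)
JNZ loop: taken
LOAD R6, [R5] → R6=M[12]=19
XOR R3, R6 → R3=(-1)^19=-20
SUB R3, R0 → R3=(-20)-4=-24
ADD R5, 4 → R5=12+4=16
SUB R0, 1 → R0=4-1=3
CMP R0, 3  (cmp 3,3)
JNZ loop: not taken
STORE R3, [0] → M[0]=-24
halt.

-24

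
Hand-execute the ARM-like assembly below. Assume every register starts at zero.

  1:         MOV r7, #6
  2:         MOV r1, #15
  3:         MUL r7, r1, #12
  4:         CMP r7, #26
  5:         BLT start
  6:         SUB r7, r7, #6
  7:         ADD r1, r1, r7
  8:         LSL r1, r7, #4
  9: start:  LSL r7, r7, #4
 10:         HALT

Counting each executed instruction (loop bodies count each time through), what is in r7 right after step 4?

180

after MOV r7, #6: r7=6
after MOV r1, #15: r1=15
after MUL r7, r1, #12: r7=15*12=180
CMP r7, #26  (cmp 180,26)
After step 4: r7 = 180.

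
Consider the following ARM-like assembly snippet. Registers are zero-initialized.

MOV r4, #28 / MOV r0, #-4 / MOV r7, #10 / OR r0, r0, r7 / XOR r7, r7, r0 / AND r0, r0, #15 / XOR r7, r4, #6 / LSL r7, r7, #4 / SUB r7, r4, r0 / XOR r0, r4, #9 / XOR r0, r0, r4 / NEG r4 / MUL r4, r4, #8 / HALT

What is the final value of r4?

r4=28
r0=-4
r7=10
r0=(-4)|10=-2
r7=10^(-2)=-12
r0=(-2)&15=14
r7=28^6=26
r7=26<<4=416
r7=28-14=14
r0=28^9=21
r0=21^28=9
r4=-(28)=-28
r4=(-28)*8=-224
halt.

-224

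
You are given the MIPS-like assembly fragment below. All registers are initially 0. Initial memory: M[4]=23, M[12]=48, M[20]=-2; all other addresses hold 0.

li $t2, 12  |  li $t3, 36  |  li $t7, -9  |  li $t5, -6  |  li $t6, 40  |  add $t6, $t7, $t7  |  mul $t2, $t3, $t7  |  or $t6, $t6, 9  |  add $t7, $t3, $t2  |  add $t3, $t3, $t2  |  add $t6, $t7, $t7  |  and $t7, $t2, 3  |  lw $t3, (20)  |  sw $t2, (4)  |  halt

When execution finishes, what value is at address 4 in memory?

li $t2, 12 → $t2=12
li $t3, 36 → $t3=36
li $t7, -9 → $t7=-9
li $t5, -6 → $t5=-6
li $t6, 40 → $t6=40
add $t6, $t7, $t7 → $t6=(-9)+(-9)=-18
mul $t2, $t3, $t7 → $t2=36*(-9)=-324
or $t6, $t6, 9 → $t6=(-18)|9=-17
add $t7, $t3, $t2 → $t7=36+(-324)=-288
add $t3, $t3, $t2 → $t3=36+(-324)=-288
add $t6, $t7, $t7 → $t6=(-288)+(-288)=-576
and $t7, $t2, 3 → $t7=(-324)&3=0
lw $t3, (20) → $t3=M[20]=-2
sw $t2, (4) → M[4]=-324
halt.

-324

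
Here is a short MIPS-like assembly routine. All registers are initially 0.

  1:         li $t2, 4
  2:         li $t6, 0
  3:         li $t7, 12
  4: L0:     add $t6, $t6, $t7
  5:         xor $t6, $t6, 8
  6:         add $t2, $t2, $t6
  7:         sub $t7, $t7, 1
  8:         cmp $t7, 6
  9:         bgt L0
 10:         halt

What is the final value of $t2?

$t2=4
$t6=0
$t7=12
$t6=0+12=12
$t6=12^8=4
$t2=4+4=8
$t7=12-1=11
cmp $t7, 6  (cmp 11,6)
bgt L0: taken
$t6=4+11=15
$t6=15^8=7
$t2=8+7=15
$t7=11-1=10
cmp $t7, 6  (cmp 10,6)
bgt L0: taken
$t6=7+10=17
$t6=17^8=25
$t2=15+25=40
$t7=10-1=9
cmp $t7, 6  (cmp 9,6)
bgt L0: taken
$t6=25+9=34
$t6=34^8=42
$t2=40+42=82
$t7=9-1=8
cmp $t7, 6  (cmp 8,6)
bgt L0: taken
$t6=42+8=50
$t6=50^8=58
$t2=82+58=140
$t7=8-1=7
cmp $t7, 6  (cmp 7,6)
bgt L0: taken
$t6=58+7=65
$t6=65^8=73
$t2=140+73=213
$t7=7-1=6
cmp $t7, 6  (cmp 6,6)
bgt L0: not taken
halt.

213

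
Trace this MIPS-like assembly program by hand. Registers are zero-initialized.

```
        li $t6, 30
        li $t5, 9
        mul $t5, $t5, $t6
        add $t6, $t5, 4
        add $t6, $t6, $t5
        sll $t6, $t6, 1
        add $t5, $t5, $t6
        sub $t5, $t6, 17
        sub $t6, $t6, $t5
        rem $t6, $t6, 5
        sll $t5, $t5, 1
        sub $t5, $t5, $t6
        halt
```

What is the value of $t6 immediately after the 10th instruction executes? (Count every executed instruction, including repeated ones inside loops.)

after li $t6, 30: $t6=30
after li $t5, 9: $t5=9
after mul $t5, $t5, $t6: $t5=9*30=270
after add $t6, $t5, 4: $t6=270+4=274
after add $t6, $t6, $t5: $t6=274+270=544
after sll $t6, $t6, 1: $t6=544<<1=1088
after add $t5, $t5, $t6: $t5=270+1088=1358
after sub $t5, $t6, 17: $t5=1088-17=1071
after sub $t6, $t6, $t5: $t6=1088-1071=17
after rem $t6, $t6, 5: $t6=17%5=2
After step 10: $t6 = 2.

2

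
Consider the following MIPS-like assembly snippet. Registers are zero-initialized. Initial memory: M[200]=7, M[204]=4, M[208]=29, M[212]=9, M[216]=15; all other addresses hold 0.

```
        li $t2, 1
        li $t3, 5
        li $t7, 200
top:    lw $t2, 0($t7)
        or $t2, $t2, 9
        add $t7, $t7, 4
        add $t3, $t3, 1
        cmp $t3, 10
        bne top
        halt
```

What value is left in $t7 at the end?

li $t2, 1 → $t2=1
li $t3, 5 → $t3=5
li $t7, 200 → $t7=200
lw $t2, 0($t7) → $t2=M[200]=7
or $t2, $t2, 9 → $t2=7|9=15
add $t7, $t7, 4 → $t7=200+4=204
add $t3, $t3, 1 → $t3=5+1=6
cmp $t3, 10  (cmp 6,10)
bne top: taken
lw $t2, 0($t7) → $t2=M[204]=4
or $t2, $t2, 9 → $t2=4|9=13
add $t7, $t7, 4 → $t7=204+4=208
add $t3, $t3, 1 → $t3=6+1=7
cmp $t3, 10  (cmp 7,10)
bne top: taken
lw $t2, 0($t7) → $t2=M[208]=29
or $t2, $t2, 9 → $t2=29|9=29
add $t7, $t7, 4 → $t7=208+4=212
add $t3, $t3, 1 → $t3=7+1=8
cmp $t3, 10  (cmp 8,10)
bne top: taken
lw $t2, 0($t7) → $t2=M[212]=9
or $t2, $t2, 9 → $t2=9|9=9
add $t7, $t7, 4 → $t7=212+4=216
add $t3, $t3, 1 → $t3=8+1=9
cmp $t3, 10  (cmp 9,10)
bne top: taken
lw $t2, 0($t7) → $t2=M[216]=15
or $t2, $t2, 9 → $t2=15|9=15
add $t7, $t7, 4 → $t7=216+4=220
add $t3, $t3, 1 → $t3=9+1=10
cmp $t3, 10  (cmp 10,10)
bne top: not taken
halt.

220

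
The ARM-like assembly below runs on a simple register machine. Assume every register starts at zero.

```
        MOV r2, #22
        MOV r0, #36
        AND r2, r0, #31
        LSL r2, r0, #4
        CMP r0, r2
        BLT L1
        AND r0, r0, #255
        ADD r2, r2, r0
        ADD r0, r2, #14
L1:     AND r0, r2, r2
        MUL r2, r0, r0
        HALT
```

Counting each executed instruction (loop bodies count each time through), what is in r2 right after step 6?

MOV r2, #22 → r2=22
MOV r0, #36 → r0=36
AND r2, r0, #31 → r2=36&31=4
LSL r2, r0, #4 → r2=36<<4=576
CMP r0, r2  (cmp 36,576)
BLT L1: taken
After step 6: r2 = 576.

576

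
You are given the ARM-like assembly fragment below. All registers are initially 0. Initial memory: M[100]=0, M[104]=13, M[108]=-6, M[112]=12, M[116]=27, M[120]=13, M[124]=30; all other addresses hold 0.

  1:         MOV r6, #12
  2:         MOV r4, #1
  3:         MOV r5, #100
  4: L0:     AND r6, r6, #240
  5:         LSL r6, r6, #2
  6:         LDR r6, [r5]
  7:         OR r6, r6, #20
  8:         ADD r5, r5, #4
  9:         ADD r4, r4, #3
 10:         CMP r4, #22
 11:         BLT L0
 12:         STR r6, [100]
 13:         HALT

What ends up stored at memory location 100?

30

r6=12
r4=1
r5=100
r6=12&240=0
r6=0<<2=0
r6=M[100]=0
r6=0|20=20
r5=100+4=104
r4=1+3=4
CMP r4, #22  (cmp 4,22)
BLT L0: taken
r6=20&240=16
r6=16<<2=64
r6=M[104]=13
r6=13|20=29
r5=104+4=108
r4=4+3=7
CMP r4, #22  (cmp 7,22)
BLT L0: taken
r6=29&240=16
r6=16<<2=64
r6=M[108]=-6
r6=(-6)|20=-2
r5=108+4=112
r4=7+3=10
CMP r4, #22  (cmp 10,22)
BLT L0: taken
r6=(-2)&240=240
r6=240<<2=960
r6=M[112]=12
r6=12|20=28
r5=112+4=116
r4=10+3=13
CMP r4, #22  (cmp 13,22)
BLT L0: taken
r6=28&240=16
r6=16<<2=64
r6=M[116]=27
r6=27|20=31
r5=116+4=120
r4=13+3=16
CMP r4, #22  (cmp 16,22)
BLT L0: taken
r6=31&240=16
r6=16<<2=64
r6=M[120]=13
r6=13|20=29
r5=120+4=124
r4=16+3=19
CMP r4, #22  (cmp 19,22)
BLT L0: taken
r6=29&240=16
r6=16<<2=64
r6=M[124]=30
r6=30|20=30
r5=124+4=128
r4=19+3=22
CMP r4, #22  (cmp 22,22)
BLT L0: not taken
STR r6, [100] → M[100]=30
halt.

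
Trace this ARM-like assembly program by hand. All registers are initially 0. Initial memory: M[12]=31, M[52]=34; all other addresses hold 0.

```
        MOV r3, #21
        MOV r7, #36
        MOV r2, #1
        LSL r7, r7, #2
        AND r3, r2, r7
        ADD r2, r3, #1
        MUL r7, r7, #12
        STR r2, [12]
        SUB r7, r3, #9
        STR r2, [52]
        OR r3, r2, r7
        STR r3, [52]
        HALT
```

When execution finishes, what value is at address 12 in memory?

MOV r3, #21 → r3=21
MOV r7, #36 → r7=36
MOV r2, #1 → r2=1
LSL r7, r7, #2 → r7=36<<2=144
AND r3, r2, r7 → r3=1&144=0
ADD r2, r3, #1 → r2=0+1=1
MUL r7, r7, #12 → r7=144*12=1728
STR r2, [12] → M[12]=1
SUB r7, r3, #9 → r7=0-9=-9
STR r2, [52] → M[52]=1
OR r3, r2, r7 → r3=1|(-9)=-9
STR r3, [52] → M[52]=-9
halt.

1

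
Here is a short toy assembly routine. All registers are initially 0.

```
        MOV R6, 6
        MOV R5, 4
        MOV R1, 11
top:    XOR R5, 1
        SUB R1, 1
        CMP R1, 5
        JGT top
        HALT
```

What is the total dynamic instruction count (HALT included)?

28

after MOV R6, 6: R6=6
after MOV R5, 4: R5=4
after MOV R1, 11: R1=11
after XOR R5, 1: R5=4^1=5
after SUB R1, 1: R1=11-1=10
CMP R1, 5  (cmp 10,5)
JGT top: taken
after XOR R5, 1: R5=5^1=4
after SUB R1, 1: R1=10-1=9
CMP R1, 5  (cmp 9,5)
JGT top: taken
after XOR R5, 1: R5=4^1=5
after SUB R1, 1: R1=9-1=8
CMP R1, 5  (cmp 8,5)
JGT top: taken
after XOR R5, 1: R5=5^1=4
after SUB R1, 1: R1=8-1=7
CMP R1, 5  (cmp 7,5)
JGT top: taken
after XOR R5, 1: R5=4^1=5
after SUB R1, 1: R1=7-1=6
CMP R1, 5  (cmp 6,5)
JGT top: taken
after XOR R5, 1: R5=5^1=4
after SUB R1, 1: R1=6-1=5
CMP R1, 5  (cmp 5,5)
JGT top: not taken
halt.
Total executed instructions: 28.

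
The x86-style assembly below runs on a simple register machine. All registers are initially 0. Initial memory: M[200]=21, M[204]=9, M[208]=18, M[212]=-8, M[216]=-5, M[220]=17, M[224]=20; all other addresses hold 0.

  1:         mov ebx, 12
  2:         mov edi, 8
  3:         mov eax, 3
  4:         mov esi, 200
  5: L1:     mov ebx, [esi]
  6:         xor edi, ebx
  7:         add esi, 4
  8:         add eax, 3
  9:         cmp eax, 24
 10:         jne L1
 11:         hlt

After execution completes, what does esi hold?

228

after mov ebx, 12: ebx=12
after mov edi, 8: edi=8
after mov eax, 3: eax=3
after mov esi, 200: esi=200
after mov ebx, [esi]: ebx=M[200]=21
after xor edi, ebx: edi=8^21=29
after add esi, 4: esi=200+4=204
after add eax, 3: eax=3+3=6
cmp eax, 24  (cmp 6,24)
jne L1: taken
after mov ebx, [esi]: ebx=M[204]=9
after xor edi, ebx: edi=29^9=20
after add esi, 4: esi=204+4=208
after add eax, 3: eax=6+3=9
cmp eax, 24  (cmp 9,24)
jne L1: taken
after mov ebx, [esi]: ebx=M[208]=18
after xor edi, ebx: edi=20^18=6
after add esi, 4: esi=208+4=212
after add eax, 3: eax=9+3=12
cmp eax, 24  (cmp 12,24)
jne L1: taken
after mov ebx, [esi]: ebx=M[212]=-8
after xor edi, ebx: edi=6^(-8)=-2
after add esi, 4: esi=212+4=216
after add eax, 3: eax=12+3=15
cmp eax, 24  (cmp 15,24)
jne L1: taken
after mov ebx, [esi]: ebx=M[216]=-5
after xor edi, ebx: edi=(-2)^(-5)=5
after add esi, 4: esi=216+4=220
after add eax, 3: eax=15+3=18
cmp eax, 24  (cmp 18,24)
jne L1: taken
after mov ebx, [esi]: ebx=M[220]=17
after xor edi, ebx: edi=5^17=20
after add esi, 4: esi=220+4=224
after add eax, 3: eax=18+3=21
cmp eax, 24  (cmp 21,24)
jne L1: taken
after mov ebx, [esi]: ebx=M[224]=20
after xor edi, ebx: edi=20^20=0
after add esi, 4: esi=224+4=228
after add eax, 3: eax=21+3=24
cmp eax, 24  (cmp 24,24)
jne L1: not taken
halt.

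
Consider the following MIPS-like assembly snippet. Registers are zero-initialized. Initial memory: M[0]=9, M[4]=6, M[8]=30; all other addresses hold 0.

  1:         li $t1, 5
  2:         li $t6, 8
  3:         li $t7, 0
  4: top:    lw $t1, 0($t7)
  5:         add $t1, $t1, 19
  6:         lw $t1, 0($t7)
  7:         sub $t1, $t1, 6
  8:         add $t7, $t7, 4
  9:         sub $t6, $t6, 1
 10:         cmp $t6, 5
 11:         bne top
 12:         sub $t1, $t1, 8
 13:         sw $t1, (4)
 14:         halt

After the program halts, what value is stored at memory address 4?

li $t1, 5 → $t1=5
li $t6, 8 → $t6=8
li $t7, 0 → $t7=0
lw $t1, 0($t7) → $t1=M[0]=9
add $t1, $t1, 19 → $t1=9+19=28
lw $t1, 0($t7) → $t1=M[0]=9
sub $t1, $t1, 6 → $t1=9-6=3
add $t7, $t7, 4 → $t7=0+4=4
sub $t6, $t6, 1 → $t6=8-1=7
cmp $t6, 5  (cmp 7,5)
bne top: taken
lw $t1, 0($t7) → $t1=M[4]=6
add $t1, $t1, 19 → $t1=6+19=25
lw $t1, 0($t7) → $t1=M[4]=6
sub $t1, $t1, 6 → $t1=6-6=0
add $t7, $t7, 4 → $t7=4+4=8
sub $t6, $t6, 1 → $t6=7-1=6
cmp $t6, 5  (cmp 6,5)
bne top: taken
lw $t1, 0($t7) → $t1=M[8]=30
add $t1, $t1, 19 → $t1=30+19=49
lw $t1, 0($t7) → $t1=M[8]=30
sub $t1, $t1, 6 → $t1=30-6=24
add $t7, $t7, 4 → $t7=8+4=12
sub $t6, $t6, 1 → $t6=6-1=5
cmp $t6, 5  (cmp 5,5)
bne top: not taken
sub $t1, $t1, 8 → $t1=24-8=16
sw $t1, (4) → M[4]=16
halt.

16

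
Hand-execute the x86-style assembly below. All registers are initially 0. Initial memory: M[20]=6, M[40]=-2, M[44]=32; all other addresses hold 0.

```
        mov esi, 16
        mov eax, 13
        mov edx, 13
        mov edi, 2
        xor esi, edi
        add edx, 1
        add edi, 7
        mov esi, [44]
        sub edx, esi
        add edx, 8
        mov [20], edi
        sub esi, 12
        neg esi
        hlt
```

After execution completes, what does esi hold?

mov esi, 16 → esi=16
mov eax, 13 → eax=13
mov edx, 13 → edx=13
mov edi, 2 → edi=2
xor esi, edi → esi=16^2=18
add edx, 1 → edx=13+1=14
add edi, 7 → edi=2+7=9
mov esi, [44] → esi=M[44]=32
sub edx, esi → edx=14-32=-18
add edx, 8 → edx=(-18)+8=-10
mov [20], edi → M[20]=9
sub esi, 12 → esi=32-12=20
neg esi → esi=-(20)=-20
halt.

-20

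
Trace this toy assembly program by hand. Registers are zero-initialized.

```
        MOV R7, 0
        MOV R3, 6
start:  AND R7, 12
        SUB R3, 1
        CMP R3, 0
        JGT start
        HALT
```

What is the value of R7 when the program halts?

0

R7=0
R3=6
R7=0&12=0
R3=6-1=5
CMP R3, 0  (cmp 5,0)
JGT start: taken
R7=0&12=0
R3=5-1=4
CMP R3, 0  (cmp 4,0)
JGT start: taken
R7=0&12=0
R3=4-1=3
CMP R3, 0  (cmp 3,0)
JGT start: taken
R7=0&12=0
R3=3-1=2
CMP R3, 0  (cmp 2,0)
JGT start: taken
R7=0&12=0
R3=2-1=1
CMP R3, 0  (cmp 1,0)
JGT start: taken
R7=0&12=0
R3=1-1=0
CMP R3, 0  (cmp 0,0)
JGT start: not taken
halt.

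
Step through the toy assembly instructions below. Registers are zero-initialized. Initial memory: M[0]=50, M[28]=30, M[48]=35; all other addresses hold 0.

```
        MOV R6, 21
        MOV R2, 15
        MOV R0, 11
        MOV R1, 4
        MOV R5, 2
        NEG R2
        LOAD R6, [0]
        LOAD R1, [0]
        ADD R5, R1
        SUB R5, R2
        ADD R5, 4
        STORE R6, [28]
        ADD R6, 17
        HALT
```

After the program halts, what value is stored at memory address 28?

50

after MOV R6, 21: R6=21
after MOV R2, 15: R2=15
after MOV R0, 11: R0=11
after MOV R1, 4: R1=4
after MOV R5, 2: R5=2
after NEG R2: R2=-(15)=-15
after LOAD R6, [0]: R6=M[0]=50
after LOAD R1, [0]: R1=M[0]=50
after ADD R5, R1: R5=2+50=52
after SUB R5, R2: R5=52-(-15)=67
after ADD R5, 4: R5=67+4=71
STORE R6, [28] → M[28]=50
after ADD R6, 17: R6=50+17=67
halt.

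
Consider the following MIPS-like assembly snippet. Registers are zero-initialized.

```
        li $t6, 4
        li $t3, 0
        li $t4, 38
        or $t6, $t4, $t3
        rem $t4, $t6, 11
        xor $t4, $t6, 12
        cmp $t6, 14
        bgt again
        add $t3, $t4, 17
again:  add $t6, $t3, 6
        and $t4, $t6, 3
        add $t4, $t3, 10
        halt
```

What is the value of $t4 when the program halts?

$t6=4
$t3=0
$t4=38
$t6=38|0=38
$t4=38%11=5
$t4=38^12=42
cmp $t6, 14  (cmp 38,14)
bgt again: taken
$t6=0+6=6
$t4=6&3=2
$t4=0+10=10
halt.

10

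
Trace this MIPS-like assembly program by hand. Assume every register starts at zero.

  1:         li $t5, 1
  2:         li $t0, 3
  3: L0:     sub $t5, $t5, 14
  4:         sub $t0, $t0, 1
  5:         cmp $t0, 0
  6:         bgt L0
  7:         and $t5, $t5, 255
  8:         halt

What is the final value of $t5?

215

$t5=1
$t0=3
$t5=1-14=-13
$t0=3-1=2
cmp $t0, 0  (cmp 2,0)
bgt L0: taken
$t5=(-13)-14=-27
$t0=2-1=1
cmp $t0, 0  (cmp 1,0)
bgt L0: taken
$t5=(-27)-14=-41
$t0=1-1=0
cmp $t0, 0  (cmp 0,0)
bgt L0: not taken
$t5=(-41)&255=215
halt.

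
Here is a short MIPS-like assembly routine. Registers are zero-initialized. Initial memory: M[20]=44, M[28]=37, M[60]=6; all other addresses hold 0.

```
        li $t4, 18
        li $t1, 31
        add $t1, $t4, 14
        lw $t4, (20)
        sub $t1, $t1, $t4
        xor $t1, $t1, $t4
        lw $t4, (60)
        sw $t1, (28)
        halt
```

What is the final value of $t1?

$t4=18
$t1=31
$t1=18+14=32
$t4=M[20]=44
$t1=32-44=-12
$t1=(-12)^44=-40
$t4=M[60]=6
sw $t1, (28) → M[28]=-40
halt.

-40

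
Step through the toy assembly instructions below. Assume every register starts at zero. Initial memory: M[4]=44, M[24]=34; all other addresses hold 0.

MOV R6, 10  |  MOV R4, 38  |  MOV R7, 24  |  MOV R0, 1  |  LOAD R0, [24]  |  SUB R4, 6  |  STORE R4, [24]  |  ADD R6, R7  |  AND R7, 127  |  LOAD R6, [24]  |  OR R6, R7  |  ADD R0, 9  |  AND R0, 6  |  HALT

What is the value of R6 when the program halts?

MOV R6, 10 → R6=10
MOV R4, 38 → R4=38
MOV R7, 24 → R7=24
MOV R0, 1 → R0=1
LOAD R0, [24] → R0=M[24]=34
SUB R4, 6 → R4=38-6=32
STORE R4, [24] → M[24]=32
ADD R6, R7 → R6=10+24=34
AND R7, 127 → R7=24&127=24
LOAD R6, [24] → R6=M[24]=32
OR R6, R7 → R6=32|24=56
ADD R0, 9 → R0=34+9=43
AND R0, 6 → R0=43&6=2
halt.

56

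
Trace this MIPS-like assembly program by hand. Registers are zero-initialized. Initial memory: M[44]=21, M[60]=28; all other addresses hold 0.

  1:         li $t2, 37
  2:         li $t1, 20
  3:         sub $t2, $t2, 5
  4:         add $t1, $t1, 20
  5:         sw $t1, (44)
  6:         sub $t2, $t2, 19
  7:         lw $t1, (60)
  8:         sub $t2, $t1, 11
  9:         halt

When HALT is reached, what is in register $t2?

17

after li $t2, 37: $t2=37
after li $t1, 20: $t1=20
after sub $t2, $t2, 5: $t2=37-5=32
after add $t1, $t1, 20: $t1=20+20=40
sw $t1, (44) → M[44]=40
after sub $t2, $t2, 19: $t2=32-19=13
after lw $t1, (60): $t1=M[60]=28
after sub $t2, $t1, 11: $t2=28-11=17
halt.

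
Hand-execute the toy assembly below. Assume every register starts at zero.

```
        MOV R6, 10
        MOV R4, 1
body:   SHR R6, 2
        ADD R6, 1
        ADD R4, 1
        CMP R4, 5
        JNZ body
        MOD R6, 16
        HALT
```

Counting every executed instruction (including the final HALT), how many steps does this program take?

after MOV R6, 10: R6=10
after MOV R4, 1: R4=1
after SHR R6, 2: R6=10>>2=2
after ADD R6, 1: R6=2+1=3
after ADD R4, 1: R4=1+1=2
CMP R4, 5  (cmp 2,5)
JNZ body: taken
after SHR R6, 2: R6=3>>2=0
after ADD R6, 1: R6=0+1=1
after ADD R4, 1: R4=2+1=3
CMP R4, 5  (cmp 3,5)
JNZ body: taken
after SHR R6, 2: R6=1>>2=0
after ADD R6, 1: R6=0+1=1
after ADD R4, 1: R4=3+1=4
CMP R4, 5  (cmp 4,5)
JNZ body: taken
after SHR R6, 2: R6=1>>2=0
after ADD R6, 1: R6=0+1=1
after ADD R4, 1: R4=4+1=5
CMP R4, 5  (cmp 5,5)
JNZ body: not taken
after MOD R6, 16: R6=1%16=1
halt.
Total executed instructions: 24.

24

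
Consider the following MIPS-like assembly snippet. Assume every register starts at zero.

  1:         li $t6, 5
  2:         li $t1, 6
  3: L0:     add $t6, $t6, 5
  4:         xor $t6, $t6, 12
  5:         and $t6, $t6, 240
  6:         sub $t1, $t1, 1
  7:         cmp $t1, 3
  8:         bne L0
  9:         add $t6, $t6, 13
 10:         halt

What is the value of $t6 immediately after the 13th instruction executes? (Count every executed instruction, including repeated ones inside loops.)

0

$t6=5
$t1=6
$t6=5+5=10
$t6=10^12=6
$t6=6&240=0
$t1=6-1=5
cmp $t1, 3  (cmp 5,3)
bne L0: taken
$t6=0+5=5
$t6=5^12=9
$t6=9&240=0
$t1=5-1=4
cmp $t1, 3  (cmp 4,3)
After step 13: $t6 = 0.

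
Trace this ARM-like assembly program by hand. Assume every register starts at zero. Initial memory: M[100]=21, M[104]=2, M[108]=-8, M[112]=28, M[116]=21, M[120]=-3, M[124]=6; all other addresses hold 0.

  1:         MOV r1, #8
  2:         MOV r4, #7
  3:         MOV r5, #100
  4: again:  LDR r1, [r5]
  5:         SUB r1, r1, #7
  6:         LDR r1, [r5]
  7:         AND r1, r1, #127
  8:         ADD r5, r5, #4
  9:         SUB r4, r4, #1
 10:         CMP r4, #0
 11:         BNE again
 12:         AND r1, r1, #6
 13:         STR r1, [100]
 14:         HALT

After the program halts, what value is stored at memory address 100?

6

r1=8
r4=7
r5=100
r1=M[100]=21
r1=21-7=14
r1=M[100]=21
r1=21&127=21
r5=100+4=104
r4=7-1=6
CMP r4, #0  (cmp 6,0)
BNE again: taken
r1=M[104]=2
r1=2-7=-5
r1=M[104]=2
r1=2&127=2
r5=104+4=108
r4=6-1=5
CMP r4, #0  (cmp 5,0)
BNE again: taken
r1=M[108]=-8
r1=(-8)-7=-15
r1=M[108]=-8
r1=(-8)&127=120
r5=108+4=112
r4=5-1=4
CMP r4, #0  (cmp 4,0)
BNE again: taken
r1=M[112]=28
r1=28-7=21
r1=M[112]=28
r1=28&127=28
r5=112+4=116
r4=4-1=3
CMP r4, #0  (cmp 3,0)
BNE again: taken
r1=M[116]=21
r1=21-7=14
r1=M[116]=21
r1=21&127=21
r5=116+4=120
r4=3-1=2
CMP r4, #0  (cmp 2,0)
BNE again: taken
r1=M[120]=-3
r1=(-3)-7=-10
r1=M[120]=-3
r1=(-3)&127=125
r5=120+4=124
r4=2-1=1
CMP r4, #0  (cmp 1,0)
BNE again: taken
r1=M[124]=6
r1=6-7=-1
r1=M[124]=6
r1=6&127=6
r5=124+4=128
r4=1-1=0
CMP r4, #0  (cmp 0,0)
BNE again: not taken
r1=6&6=6
STR r1, [100] → M[100]=6
halt.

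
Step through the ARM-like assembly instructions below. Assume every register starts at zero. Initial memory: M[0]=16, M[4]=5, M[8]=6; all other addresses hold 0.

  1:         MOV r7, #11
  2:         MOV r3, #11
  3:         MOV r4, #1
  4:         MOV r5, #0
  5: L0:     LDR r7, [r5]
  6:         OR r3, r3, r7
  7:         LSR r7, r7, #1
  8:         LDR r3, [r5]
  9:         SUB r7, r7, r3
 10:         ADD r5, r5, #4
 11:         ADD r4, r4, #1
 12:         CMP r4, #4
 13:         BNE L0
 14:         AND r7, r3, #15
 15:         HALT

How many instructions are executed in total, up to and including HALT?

after MOV r7, #11: r7=11
after MOV r3, #11: r3=11
after MOV r4, #1: r4=1
after MOV r5, #0: r5=0
after LDR r7, [r5]: r7=M[0]=16
after OR r3, r3, r7: r3=11|16=27
after LSR r7, r7, #1: r7=16>>1=8
after LDR r3, [r5]: r3=M[0]=16
after SUB r7, r7, r3: r7=8-16=-8
after ADD r5, r5, #4: r5=0+4=4
after ADD r4, r4, #1: r4=1+1=2
CMP r4, #4  (cmp 2,4)
BNE L0: taken
after LDR r7, [r5]: r7=M[4]=5
after OR r3, r3, r7: r3=16|5=21
after LSR r7, r7, #1: r7=5>>1=2
after LDR r3, [r5]: r3=M[4]=5
after SUB r7, r7, r3: r7=2-5=-3
after ADD r5, r5, #4: r5=4+4=8
after ADD r4, r4, #1: r4=2+1=3
CMP r4, #4  (cmp 3,4)
BNE L0: taken
after LDR r7, [r5]: r7=M[8]=6
after OR r3, r3, r7: r3=5|6=7
after LSR r7, r7, #1: r7=6>>1=3
after LDR r3, [r5]: r3=M[8]=6
after SUB r7, r7, r3: r7=3-6=-3
after ADD r5, r5, #4: r5=8+4=12
after ADD r4, r4, #1: r4=3+1=4
CMP r4, #4  (cmp 4,4)
BNE L0: not taken
after AND r7, r3, #15: r7=6&15=6
halt.
Total executed instructions: 33.

33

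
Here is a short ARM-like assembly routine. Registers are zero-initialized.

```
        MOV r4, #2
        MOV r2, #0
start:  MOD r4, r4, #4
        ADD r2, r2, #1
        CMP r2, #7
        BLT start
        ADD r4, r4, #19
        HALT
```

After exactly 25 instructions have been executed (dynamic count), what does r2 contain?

6

MOV r4, #2 → r4=2
MOV r2, #0 → r2=0
MOD r4, r4, #4 → r4=2%4=2
ADD r2, r2, #1 → r2=0+1=1
CMP r2, #7  (cmp 1,7)
BLT start: taken
MOD r4, r4, #4 → r4=2%4=2
ADD r2, r2, #1 → r2=1+1=2
CMP r2, #7  (cmp 2,7)
BLT start: taken
MOD r4, r4, #4 → r4=2%4=2
ADD r2, r2, #1 → r2=2+1=3
CMP r2, #7  (cmp 3,7)
BLT start: taken
MOD r4, r4, #4 → r4=2%4=2
ADD r2, r2, #1 → r2=3+1=4
CMP r2, #7  (cmp 4,7)
BLT start: taken
MOD r4, r4, #4 → r4=2%4=2
ADD r2, r2, #1 → r2=4+1=5
CMP r2, #7  (cmp 5,7)
BLT start: taken
MOD r4, r4, #4 → r4=2%4=2
ADD r2, r2, #1 → r2=5+1=6
CMP r2, #7  (cmp 6,7)
After step 25: r2 = 6.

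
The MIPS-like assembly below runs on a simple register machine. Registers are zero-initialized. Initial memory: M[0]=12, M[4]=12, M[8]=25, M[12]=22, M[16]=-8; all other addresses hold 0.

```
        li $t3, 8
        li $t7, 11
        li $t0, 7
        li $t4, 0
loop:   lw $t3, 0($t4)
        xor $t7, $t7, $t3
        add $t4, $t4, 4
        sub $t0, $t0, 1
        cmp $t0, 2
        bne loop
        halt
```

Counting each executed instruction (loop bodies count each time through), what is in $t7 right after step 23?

after li $t3, 8: $t3=8
after li $t7, 11: $t7=11
after li $t0, 7: $t0=7
after li $t4, 0: $t4=0
after lw $t3, 0($t4): $t3=M[0]=12
after xor $t7, $t7, $t3: $t7=11^12=7
after add $t4, $t4, 4: $t4=0+4=4
after sub $t0, $t0, 1: $t0=7-1=6
cmp $t0, 2  (cmp 6,2)
bne loop: taken
after lw $t3, 0($t4): $t3=M[4]=12
after xor $t7, $t7, $t3: $t7=7^12=11
after add $t4, $t4, 4: $t4=4+4=8
after sub $t0, $t0, 1: $t0=6-1=5
cmp $t0, 2  (cmp 5,2)
bne loop: taken
after lw $t3, 0($t4): $t3=M[8]=25
after xor $t7, $t7, $t3: $t7=11^25=18
after add $t4, $t4, 4: $t4=8+4=12
after sub $t0, $t0, 1: $t0=5-1=4
cmp $t0, 2  (cmp 4,2)
bne loop: taken
after lw $t3, 0($t4): $t3=M[12]=22
After step 23: $t7 = 18.

18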